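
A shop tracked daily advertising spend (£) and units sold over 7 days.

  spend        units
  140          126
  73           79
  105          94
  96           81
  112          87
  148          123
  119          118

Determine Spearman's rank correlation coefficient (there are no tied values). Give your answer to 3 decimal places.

0.929

Rank spend: 6, 1, 3, 2, 4, 7, 5
Rank units: 7, 1, 4, 2, 3, 6, 5
d = rank(spend) − rank(units): -1, 0, -1, 0, 1, 1, 0; Σd² = 4
ρ = 1 − 6Σd² / [n(n²−1)] = 1 − 6×4 / (7×48) = 1 − 24/336 ≈ 0.929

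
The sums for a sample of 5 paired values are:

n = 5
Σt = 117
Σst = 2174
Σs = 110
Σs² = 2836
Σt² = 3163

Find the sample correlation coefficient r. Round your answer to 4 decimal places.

r = (nΣst − ΣsΣt) / √[(nΣs² − (Σs)²)(nΣt² − (Σt)²)]
Numerator: 5×2174 − 110×117 = -2000
Denominator: √[(14180 − 12100)(15815 − 13689)] = √[2080 × 2126] = 2102.8742
r = -2000 / 2102.8742 ≈ -0.9511

-0.9511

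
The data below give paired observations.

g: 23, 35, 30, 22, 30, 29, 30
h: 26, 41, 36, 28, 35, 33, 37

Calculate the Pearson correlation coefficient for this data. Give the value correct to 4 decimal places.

0.9704

n = 7, Σg = 199, Σh = 236, Σg² = 5779, Σh² = 8120, Σgh = 6846
nΣgh − ΣgΣh = 47922 − 46964 = 958
nΣg² − (Σg)² = 40453 − 39601 = 852; nΣh² − (Σh)² = 56840 − 55696 = 1144
r = 958 / √(852 × 1144) = 958 / 987.2629 ≈ 0.9704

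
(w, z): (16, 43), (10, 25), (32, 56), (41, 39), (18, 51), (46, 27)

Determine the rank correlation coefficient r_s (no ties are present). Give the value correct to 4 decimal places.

0.0857

Rank w: 2, 1, 4, 5, 3, 6
Rank z: 4, 1, 6, 3, 5, 2
d = rank(w) − rank(z): -2, 0, -2, 2, -2, 4; Σd² = 32
ρ = 1 − 6Σd² / [n(n²−1)] = 1 − 6×32 / (6×35) = 1 − 192/210 ≈ 0.0857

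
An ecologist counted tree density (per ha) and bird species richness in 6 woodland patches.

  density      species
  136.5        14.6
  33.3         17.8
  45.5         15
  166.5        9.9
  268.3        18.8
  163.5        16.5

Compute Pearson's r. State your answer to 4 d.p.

n = 6, Σx = 813.6, Σy = 92.6, Σx² = 148250.78, Σy² = 1478.7, Σxy = 12658.28
nΣxy − ΣxΣy = 75949.68 − 75339.36 = 610.32
nΣx² − (Σx)² = 889504.68 − 661944.96 = 227559.72; nΣy² − (Σy)² = 8872.2 − 8574.76 = 297.44
r = 610.32 / √(227559.72 × 297.44) = 610.32 / 8227.1115 ≈ 0.0742

0.0742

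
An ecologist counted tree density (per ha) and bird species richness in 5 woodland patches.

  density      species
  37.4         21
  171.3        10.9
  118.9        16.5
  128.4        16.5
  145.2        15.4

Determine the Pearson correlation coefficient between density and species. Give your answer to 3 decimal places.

n = 5, Σx = 601.2, Σy = 80.3, Σx² = 82449.26, Σy² = 1341.47, Σxy = 8969.1
nΣxy − ΣxΣy = 44845.5 − 48276.36 = -3430.86
nΣx² − (Σx)² = 412246.3 − 361441.44 = 50804.86; nΣy² − (Σy)² = 6707.35 − 6448.09 = 259.26
r = -3430.86 / √(50804.86 × 259.26) = -3430.86 / 3629.2793 ≈ -0.945

-0.945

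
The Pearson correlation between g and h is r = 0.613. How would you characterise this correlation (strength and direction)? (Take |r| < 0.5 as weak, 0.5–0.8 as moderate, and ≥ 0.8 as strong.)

moderate positive

r = 0.613 > 0 so the relationship is positive.
|r| = 0.613, which falls in the moderate range.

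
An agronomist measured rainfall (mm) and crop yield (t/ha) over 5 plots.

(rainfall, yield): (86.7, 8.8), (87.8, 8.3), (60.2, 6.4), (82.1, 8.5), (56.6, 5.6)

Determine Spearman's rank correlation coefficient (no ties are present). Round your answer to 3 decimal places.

0.700

Rank rainfall: 4, 5, 2, 3, 1
Rank yield: 5, 3, 2, 4, 1
d = rank(rainfall) − rank(yield): -1, 2, 0, -1, 0; Σd² = 6
ρ = 1 − 6Σd² / [n(n²−1)] = 1 − 6×6 / (5×24) = 1 − 36/120 ≈ 0.700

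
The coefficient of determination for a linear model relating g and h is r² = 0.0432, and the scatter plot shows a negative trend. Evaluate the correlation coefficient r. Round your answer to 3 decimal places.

|r| = √0.0432 = 0.208
The association is negative, so r = −0.208.

-0.208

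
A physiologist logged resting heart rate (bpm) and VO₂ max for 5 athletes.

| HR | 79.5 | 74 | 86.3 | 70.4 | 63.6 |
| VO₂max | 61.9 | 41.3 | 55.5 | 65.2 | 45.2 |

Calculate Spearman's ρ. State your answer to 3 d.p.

Rank HR: 4, 3, 5, 2, 1
Rank VO₂max: 4, 1, 3, 5, 2
d = rank(HR) − rank(VO₂max): 0, 2, 2, -3, -1; Σd² = 18
ρ = 1 − 6Σd² / [n(n²−1)] = 1 − 6×18 / (5×24) = 1 − 108/120 ≈ 0.100

0.100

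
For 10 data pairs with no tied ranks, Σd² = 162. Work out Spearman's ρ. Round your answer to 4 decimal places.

ρ = 1 − 6Σd² / [n(n²−1)] = 1 − 6×162 / (10×99)
  = 1 − 972/990 = 1 − 0.98182 ≈ 0.0182

0.0182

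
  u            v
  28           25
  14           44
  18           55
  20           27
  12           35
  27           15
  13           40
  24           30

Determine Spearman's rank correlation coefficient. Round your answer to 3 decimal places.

-0.714

Rank u: 8, 3, 4, 5, 1, 7, 2, 6
Rank v: 2, 7, 8, 3, 5, 1, 6, 4
d = rank(u) − rank(v): 6, -4, -4, 2, -4, 6, -4, 2; Σd² = 144
ρ = 1 − 6Σd² / [n(n²−1)] = 1 − 6×144 / (8×63) = 1 − 864/504 ≈ -0.714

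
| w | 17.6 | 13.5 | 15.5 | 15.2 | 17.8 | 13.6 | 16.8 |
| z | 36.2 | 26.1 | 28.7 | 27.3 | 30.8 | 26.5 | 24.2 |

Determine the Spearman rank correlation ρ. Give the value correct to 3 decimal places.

0.607

Rank w: 6, 1, 4, 3, 7, 2, 5
Rank z: 7, 2, 5, 4, 6, 3, 1
d = rank(w) − rank(z): -1, -1, -1, -1, 1, -1, 4; Σd² = 22
ρ = 1 − 6Σd² / [n(n²−1)] = 1 − 6×22 / (7×48) = 1 − 132/336 ≈ 0.607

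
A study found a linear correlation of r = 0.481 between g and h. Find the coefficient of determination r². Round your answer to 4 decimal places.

r² = (0.481)² = 0.2314

0.2314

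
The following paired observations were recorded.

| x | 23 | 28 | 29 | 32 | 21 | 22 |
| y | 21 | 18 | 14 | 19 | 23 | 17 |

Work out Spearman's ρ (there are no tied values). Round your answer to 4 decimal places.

-0.4286

Rank x: 3, 4, 5, 6, 1, 2
Rank y: 5, 3, 1, 4, 6, 2
d = rank(x) − rank(y): -2, 1, 4, 2, -5, 0; Σd² = 50
ρ = 1 − 6Σd² / [n(n²−1)] = 1 − 6×50 / (6×35) = 1 − 300/210 ≈ -0.4286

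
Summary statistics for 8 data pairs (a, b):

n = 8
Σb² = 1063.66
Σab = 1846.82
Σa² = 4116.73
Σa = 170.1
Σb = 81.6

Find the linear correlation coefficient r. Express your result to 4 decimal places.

r = (nΣab − ΣaΣb) / √[(nΣa² − (Σa)²)(nΣb² − (Σb)²)]
Numerator: 8×1846.82 − 170.1×81.6 = 894.4
Denominator: √[(32933.84 − 28934.01)(8509.28 − 6658.56)] = √[3999.83 × 1850.72] = 2720.7656
r = 894.4 / 2720.7656 ≈ 0.3287

0.3287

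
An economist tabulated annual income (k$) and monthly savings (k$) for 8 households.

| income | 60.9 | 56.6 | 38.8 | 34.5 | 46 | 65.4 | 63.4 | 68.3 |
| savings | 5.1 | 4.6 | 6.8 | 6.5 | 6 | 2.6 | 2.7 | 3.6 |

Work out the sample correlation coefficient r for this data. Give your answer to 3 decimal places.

n = 8, Σx = 433.9, Σy = 37.9, Σx² = 24685.67, Σy² = 198.67, Σxy = 1922.14
nΣxy − ΣxΣy = 15377.12 − 16444.81 = -1067.69
nΣx² − (Σx)² = 197485.36 − 188269.21 = 9216.15; nΣy² − (Σy)² = 1589.36 − 1436.41 = 152.95
r = -1067.69 / √(9216.15 × 152.95) = -1067.69 / 1187.2700 ≈ -0.899

-0.899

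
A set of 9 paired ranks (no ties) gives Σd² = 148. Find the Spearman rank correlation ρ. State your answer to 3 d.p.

-0.233

ρ = 1 − 6Σd² / [n(n²−1)] = 1 − 6×148 / (9×80)
  = 1 − 888/720 = 1 − 1.2333 ≈ -0.233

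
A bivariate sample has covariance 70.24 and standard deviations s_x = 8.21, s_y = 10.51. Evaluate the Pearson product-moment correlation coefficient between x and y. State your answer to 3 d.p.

0.814

r = Cov(x,y) / (s_x · s_y) = 70.24 / (8.21 × 10.51)
  = 70.24 / 86.2871 ≈ 0.814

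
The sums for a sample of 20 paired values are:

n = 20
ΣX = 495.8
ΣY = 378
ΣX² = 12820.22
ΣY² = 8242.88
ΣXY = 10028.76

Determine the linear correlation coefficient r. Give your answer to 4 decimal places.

0.8630

r = (nΣXY − ΣXΣY) / √[(nΣX² − (ΣX)²)(nΣY² − (ΣY)²)]
Numerator: 20×10028.76 − 495.8×378 = 13162.8
Denominator: √[(256404.4 − 245817.64)(164857.6 − 142884)] = √[10586.76 × 21973.6] = 15252.1877
r = 13162.8 / 15252.1877 ≈ 0.8630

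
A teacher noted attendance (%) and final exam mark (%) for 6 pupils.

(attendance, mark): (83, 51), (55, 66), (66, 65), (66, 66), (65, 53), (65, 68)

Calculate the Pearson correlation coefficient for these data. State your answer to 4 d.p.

n = 6, Σx = 400, Σy = 369, Σx² = 27076, Σy² = 22971, Σxy = 24374
nΣxy − ΣxΣy = 146244 − 147600 = -1356
nΣx² − (Σx)² = 162456 − 160000 = 2456; nΣy² − (Σy)² = 137826 − 136161 = 1665
r = -1356 / √(2456 × 1665) = -1356 / 2022.1869 ≈ -0.6706

-0.6706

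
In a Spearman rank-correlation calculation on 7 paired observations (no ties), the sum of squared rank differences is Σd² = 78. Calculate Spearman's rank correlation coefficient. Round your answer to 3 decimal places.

-0.393

ρ = 1 − 6Σd² / [n(n²−1)] = 1 − 6×78 / (7×48)
  = 1 − 468/336 = 1 − 1.3929 ≈ -0.393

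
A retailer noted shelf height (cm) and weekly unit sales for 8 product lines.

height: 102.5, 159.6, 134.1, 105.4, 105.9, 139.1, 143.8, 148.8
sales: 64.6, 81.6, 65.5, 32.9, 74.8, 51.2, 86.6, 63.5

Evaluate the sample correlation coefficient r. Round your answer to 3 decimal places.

n = 8, Σx = 1039.2, Σy = 520.7, Σx² = 138453.88, Σy² = 35952.67, Σxy = 68841.19
nΣxy − ΣxΣy = 550729.52 − 541111.44 = 9618.08
nΣx² − (Σx)² = 1107631.04 − 1079936.64 = 27694.4; nΣy² − (Σy)² = 287621.36 − 271128.49 = 16492.87
r = 9618.08 / √(27694.4 × 16492.87) = 9618.08 / 21371.9475 ≈ 0.450

0.450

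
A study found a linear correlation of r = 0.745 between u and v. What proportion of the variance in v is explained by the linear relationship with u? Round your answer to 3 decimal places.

r² = (0.745)² = 0.555

0.555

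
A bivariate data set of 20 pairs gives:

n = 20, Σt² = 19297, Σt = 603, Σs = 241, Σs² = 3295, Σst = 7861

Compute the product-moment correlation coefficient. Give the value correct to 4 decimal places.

r = (nΣst − ΣsΣt) / √[(nΣs² − (Σs)²)(nΣt² − (Σt)²)]
Numerator: 20×7861 − 241×603 = 11897
Denominator: √[(65900 − 58081)(385940 − 363609)] = √[7819 × 22331] = 13213.8597
r = 11897 / 13213.8597 ≈ 0.9003

0.9003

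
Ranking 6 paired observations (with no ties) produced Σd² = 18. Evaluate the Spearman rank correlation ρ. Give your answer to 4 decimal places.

ρ = 1 − 6Σd² / [n(n²−1)] = 1 − 6×18 / (6×35)
  = 1 − 108/210 = 1 − 0.51429 ≈ 0.4857

0.4857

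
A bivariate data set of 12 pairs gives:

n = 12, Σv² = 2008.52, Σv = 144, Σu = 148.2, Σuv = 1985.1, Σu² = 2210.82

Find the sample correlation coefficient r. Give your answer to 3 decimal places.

r = (nΣuv − ΣuΣv) / √[(nΣu² − (Σu)²)(nΣv² − (Σv)²)]
Numerator: 12×1985.1 − 148.2×144 = 2480.4
Denominator: √[(26529.84 − 21963.24)(24102.24 − 20736)] = √[4566.6 × 3366.24] = 3920.7489
r = 2480.4 / 3920.7489 ≈ 0.633

0.633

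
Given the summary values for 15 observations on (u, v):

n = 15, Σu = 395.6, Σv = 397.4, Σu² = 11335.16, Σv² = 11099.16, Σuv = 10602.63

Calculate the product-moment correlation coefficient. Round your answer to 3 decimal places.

r = (nΣuv − ΣuΣv) / √[(nΣu² − (Σu)²)(nΣv² − (Σv)²)]
Numerator: 15×10602.63 − 395.6×397.4 = 1828.01
Denominator: √[(170027.4 − 156499.36)(166487.4 − 157926.76)] = √[13528.04 × 8560.64] = 10761.4442
r = 1828.01 / 10761.4442 ≈ 0.170

0.170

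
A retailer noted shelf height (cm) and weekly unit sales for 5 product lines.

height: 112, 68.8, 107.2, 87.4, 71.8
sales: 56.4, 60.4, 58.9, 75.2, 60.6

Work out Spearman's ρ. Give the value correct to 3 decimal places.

Rank height: 5, 1, 4, 3, 2
Rank sales: 1, 3, 2, 5, 4
d = rank(height) − rank(sales): 4, -2, 2, -2, -2; Σd² = 32
ρ = 1 − 6Σd² / [n(n²−1)] = 1 − 6×32 / (5×24) = 1 − 192/120 ≈ -0.600

-0.600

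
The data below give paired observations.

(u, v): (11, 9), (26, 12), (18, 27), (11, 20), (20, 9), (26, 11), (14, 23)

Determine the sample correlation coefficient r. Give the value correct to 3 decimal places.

-0.329

n = 7, Σu = 126, Σv = 111, Σu² = 2514, Σv² = 2085, Σuv = 1905
nΣuv − ΣuΣv = 13335 − 13986 = -651
nΣu² − (Σu)² = 17598 − 15876 = 1722; nΣv² − (Σv)² = 14595 − 12321 = 2274
r = -651 / √(1722 × 2274) = -651 / 1978.8451 ≈ -0.329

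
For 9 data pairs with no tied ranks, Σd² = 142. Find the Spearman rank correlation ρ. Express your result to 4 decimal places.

-0.1833

ρ = 1 − 6Σd² / [n(n²−1)] = 1 − 6×142 / (9×80)
  = 1 − 852/720 = 1 − 1.18333 ≈ -0.1833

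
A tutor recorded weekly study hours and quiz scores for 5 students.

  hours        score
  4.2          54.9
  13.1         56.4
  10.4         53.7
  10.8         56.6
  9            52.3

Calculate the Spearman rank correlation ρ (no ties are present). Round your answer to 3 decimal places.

Rank hours: 1, 5, 3, 4, 2
Rank score: 3, 4, 2, 5, 1
d = rank(hours) − rank(score): -2, 1, 1, -1, 1; Σd² = 8
ρ = 1 − 6Σd² / [n(n²−1)] = 1 − 6×8 / (5×24) = 1 − 48/120 ≈ 0.600

0.600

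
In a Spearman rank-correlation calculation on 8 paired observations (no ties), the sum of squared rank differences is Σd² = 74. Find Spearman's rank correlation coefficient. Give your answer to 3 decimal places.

0.119

ρ = 1 − 6Σd² / [n(n²−1)] = 1 − 6×74 / (8×63)
  = 1 − 444/504 = 1 − 0.8810 ≈ 0.119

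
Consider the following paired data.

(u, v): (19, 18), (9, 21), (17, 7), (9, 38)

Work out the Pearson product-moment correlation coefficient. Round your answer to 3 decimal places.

n = 4, Σu = 54, Σv = 84, Σu² = 812, Σv² = 2258, Σuv = 992
nΣuv − ΣuΣv = 3968 − 4536 = -568
nΣu² − (Σu)² = 3248 − 2916 = 332; nΣv² − (Σv)² = 9032 − 7056 = 1976
r = -568 / √(332 × 1976) = -568 / 809.9580 ≈ -0.701

-0.701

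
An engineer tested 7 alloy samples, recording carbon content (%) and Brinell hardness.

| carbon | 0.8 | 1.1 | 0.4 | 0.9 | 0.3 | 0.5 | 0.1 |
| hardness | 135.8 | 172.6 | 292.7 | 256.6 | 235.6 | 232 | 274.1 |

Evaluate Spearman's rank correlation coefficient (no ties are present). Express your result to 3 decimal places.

-0.571

Rank carbon: 5, 7, 3, 6, 2, 4, 1
Rank hardness: 1, 2, 7, 5, 4, 3, 6
d = rank(carbon) − rank(hardness): 4, 5, -4, 1, -2, 1, -5; Σd² = 88
ρ = 1 − 6Σd² / [n(n²−1)] = 1 − 6×88 / (7×48) = 1 − 528/336 ≈ -0.571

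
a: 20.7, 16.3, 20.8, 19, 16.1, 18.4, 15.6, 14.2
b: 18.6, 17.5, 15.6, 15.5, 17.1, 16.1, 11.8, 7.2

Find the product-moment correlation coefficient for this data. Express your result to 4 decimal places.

0.6478

n = 8, Σa = 141.1, Σb = 119.4, Σa² = 2530.59, Σb² = 1878.52, Σab = 2147.12
nΣab − ΣaΣb = 17176.96 − 16847.34 = 329.62
nΣa² − (Σa)² = 20244.72 − 19909.21 = 335.51; nΣb² − (Σb)² = 15028.16 − 14256.36 = 771.8
r = 329.62 / √(335.51 × 771.8) = 329.62 / 508.8680 ≈ 0.6478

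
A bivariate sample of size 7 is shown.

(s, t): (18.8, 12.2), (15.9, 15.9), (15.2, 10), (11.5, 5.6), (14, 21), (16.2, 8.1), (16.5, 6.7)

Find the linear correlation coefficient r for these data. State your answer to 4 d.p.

n = 7, Σs = 108.1, Σt = 79.5, Σs² = 1700.23, Σt² = 1084.51, Σst = 1234.34
nΣst − ΣsΣt = 8640.38 − 8593.95 = 46.43
nΣs² − (Σs)² = 11901.61 − 11685.61 = 216; nΣt² − (Σt)² = 7591.57 − 6320.25 = 1271.32
r = 46.43 / √(216 × 1271.32) = 46.43 / 524.0278 ≈ 0.0886

0.0886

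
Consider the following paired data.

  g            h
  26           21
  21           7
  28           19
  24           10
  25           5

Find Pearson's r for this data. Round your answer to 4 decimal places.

n = 5, Σg = 124, Σh = 62, Σg² = 3102, Σh² = 976, Σgh = 1590
nΣgh − ΣgΣh = 7950 − 7688 = 262
nΣg² − (Σg)² = 15510 − 15376 = 134; nΣh² − (Σh)² = 4880 − 3844 = 1036
r = 262 / √(134 × 1036) = 262 / 372.5909 ≈ 0.7032

0.7032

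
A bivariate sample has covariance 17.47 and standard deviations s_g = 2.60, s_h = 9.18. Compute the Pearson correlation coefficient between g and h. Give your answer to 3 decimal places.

0.732

r = Cov(g,h) / (s_g · s_h) = 17.47 / (2.60 × 9.18)
  = 17.47 / 23.8680 ≈ 0.732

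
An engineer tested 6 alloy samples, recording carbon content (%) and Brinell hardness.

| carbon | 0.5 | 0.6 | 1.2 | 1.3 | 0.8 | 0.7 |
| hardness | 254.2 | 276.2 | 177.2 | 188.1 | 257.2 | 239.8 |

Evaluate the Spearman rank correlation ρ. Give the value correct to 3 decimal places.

Rank carbon: 1, 2, 5, 6, 4, 3
Rank hardness: 4, 6, 1, 2, 5, 3
d = rank(carbon) − rank(hardness): -3, -4, 4, 4, -1, 0; Σd² = 58
ρ = 1 − 6Σd² / [n(n²−1)] = 1 − 6×58 / (6×35) = 1 − 348/210 ≈ -0.657

-0.657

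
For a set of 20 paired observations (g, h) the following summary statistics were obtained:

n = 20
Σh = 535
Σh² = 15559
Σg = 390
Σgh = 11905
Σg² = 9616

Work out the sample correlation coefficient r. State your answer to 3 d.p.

r = (nΣgh − ΣgΣh) / √[(nΣg² − (Σg)²)(nΣh² − (Σh)²)]
Numerator: 20×11905 − 390×535 = 29450
Denominator: √[(192320 − 152100)(311180 − 286225)] = √[40220 × 24955] = 31681.0685
r = 29450 / 31681.0685 ≈ 0.930

0.930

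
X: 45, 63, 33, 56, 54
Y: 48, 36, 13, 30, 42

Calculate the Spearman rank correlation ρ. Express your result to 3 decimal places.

0.100

Rank X: 2, 5, 1, 4, 3
Rank Y: 5, 3, 1, 2, 4
d = rank(X) − rank(Y): -3, 2, 0, 2, -1; Σd² = 18
ρ = 1 − 6Σd² / [n(n²−1)] = 1 − 6×18 / (5×24) = 1 − 108/120 ≈ 0.100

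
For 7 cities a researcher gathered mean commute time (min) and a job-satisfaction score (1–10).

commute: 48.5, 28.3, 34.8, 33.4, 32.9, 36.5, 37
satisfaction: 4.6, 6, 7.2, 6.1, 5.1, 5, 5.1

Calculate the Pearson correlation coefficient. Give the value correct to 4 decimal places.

-0.5366

n = 7, Σx = 251.4, Σy = 39.1, Σx² = 9263.4, Σy² = 223.23, Σxy = 1386.19
nΣxy − ΣxΣy = 9703.33 − 9829.74 = -126.41
nΣx² − (Σx)² = 64843.8 − 63201.96 = 1641.84; nΣy² − (Σy)² = 1562.61 − 1528.81 = 33.8
r = -126.41 / √(1641.84 × 33.8) = -126.41 / 235.5721 ≈ -0.5366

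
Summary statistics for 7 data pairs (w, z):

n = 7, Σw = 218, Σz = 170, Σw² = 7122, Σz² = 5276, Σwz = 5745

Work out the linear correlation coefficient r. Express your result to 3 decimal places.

0.729

r = (nΣwz − ΣwΣz) / √[(nΣw² − (Σw)²)(nΣz² − (Σz)²)]
Numerator: 7×5745 − 218×170 = 3155
Denominator: √[(49854 − 47524)(36932 − 28900)] = √[2330 × 8032] = 4326.0328
r = 3155 / 4326.0328 ≈ 0.729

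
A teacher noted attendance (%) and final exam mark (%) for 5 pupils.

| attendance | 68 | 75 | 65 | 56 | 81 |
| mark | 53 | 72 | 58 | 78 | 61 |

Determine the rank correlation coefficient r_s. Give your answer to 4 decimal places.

-0.2000

Rank attendance: 3, 4, 2, 1, 5
Rank mark: 1, 4, 2, 5, 3
d = rank(attendance) − rank(mark): 2, 0, 0, -4, 2; Σd² = 24
ρ = 1 − 6Σd² / [n(n²−1)] = 1 − 6×24 / (5×24) = 1 − 144/120 ≈ -0.2000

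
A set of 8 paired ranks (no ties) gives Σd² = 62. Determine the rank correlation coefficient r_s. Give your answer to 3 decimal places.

ρ = 1 − 6Σd² / [n(n²−1)] = 1 − 6×62 / (8×63)
  = 1 − 372/504 = 1 − 0.7381 ≈ 0.262

0.262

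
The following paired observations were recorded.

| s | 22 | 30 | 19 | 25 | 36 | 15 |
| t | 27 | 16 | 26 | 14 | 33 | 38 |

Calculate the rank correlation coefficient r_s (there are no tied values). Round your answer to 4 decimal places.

-0.3143

Rank s: 3, 5, 2, 4, 6, 1
Rank t: 4, 2, 3, 1, 5, 6
d = rank(s) − rank(t): -1, 3, -1, 3, 1, -5; Σd² = 46
ρ = 1 − 6Σd² / [n(n²−1)] = 1 − 6×46 / (6×35) = 1 − 276/210 ≈ -0.3143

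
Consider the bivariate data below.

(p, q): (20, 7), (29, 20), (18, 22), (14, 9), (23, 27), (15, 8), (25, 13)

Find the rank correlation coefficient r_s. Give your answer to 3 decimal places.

Rank p: 4, 7, 3, 1, 5, 2, 6
Rank q: 1, 5, 6, 3, 7, 2, 4
d = rank(p) − rank(q): 3, 2, -3, -2, -2, 0, 2; Σd² = 34
ρ = 1 − 6Σd² / [n(n²−1)] = 1 − 6×34 / (7×48) = 1 − 204/336 ≈ 0.393

0.393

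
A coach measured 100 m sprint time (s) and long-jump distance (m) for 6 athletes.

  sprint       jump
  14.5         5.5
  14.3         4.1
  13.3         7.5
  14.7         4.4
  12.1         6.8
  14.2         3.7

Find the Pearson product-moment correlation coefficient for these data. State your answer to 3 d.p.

n = 6, Σx = 83.1, Σy = 32, Σx² = 1155.77, Σy² = 182.6, Σxy = 437.63
nΣxy − ΣxΣy = 2625.78 − 2659.2 = -33.42
nΣx² − (Σx)² = 6934.62 − 6905.61 = 29.01; nΣy² − (Σy)² = 1095.6 − 1024 = 71.6
r = -33.42 / √(29.01 × 71.6) = -33.42 / 45.5754 ≈ -0.733

-0.733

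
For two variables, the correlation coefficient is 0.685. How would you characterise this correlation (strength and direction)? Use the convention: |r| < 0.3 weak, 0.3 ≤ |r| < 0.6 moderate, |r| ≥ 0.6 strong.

r = 0.685 > 0 so the relationship is positive.
|r| = 0.685, which falls in the strong range.

strong positive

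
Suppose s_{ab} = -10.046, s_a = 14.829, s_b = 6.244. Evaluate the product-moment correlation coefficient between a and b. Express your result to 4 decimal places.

-0.1085

r = Cov(a,b) / (s_a · s_b) = -10.046 / (14.829 × 6.244)
  = -10.046 / 92.5923 ≈ -0.1085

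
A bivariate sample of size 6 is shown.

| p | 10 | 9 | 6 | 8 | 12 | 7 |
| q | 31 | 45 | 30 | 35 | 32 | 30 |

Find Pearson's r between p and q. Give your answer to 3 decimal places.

0.155

n = 6, Σp = 52, Σq = 203, Σp² = 474, Σq² = 7035, Σpq = 1769
nΣpq − ΣpΣq = 10614 − 10556 = 58
nΣp² − (Σp)² = 2844 − 2704 = 140; nΣq² − (Σq)² = 42210 − 41209 = 1001
r = 58 / √(140 × 1001) = 58 / 374.3528 ≈ 0.155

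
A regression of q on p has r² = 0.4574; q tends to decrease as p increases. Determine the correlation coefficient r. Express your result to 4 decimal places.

|r| = √0.4574 = 0.6763
The association is negative, so r = −0.6763.

-0.6763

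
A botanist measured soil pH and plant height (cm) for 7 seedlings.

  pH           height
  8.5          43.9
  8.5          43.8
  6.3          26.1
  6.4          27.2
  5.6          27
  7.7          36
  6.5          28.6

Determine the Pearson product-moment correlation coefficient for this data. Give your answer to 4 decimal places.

n = 7, Σx = 49.5, Σy = 232.6, Σx² = 358.05, Σy² = 8109.66, Σxy = 1698.26
nΣxy − ΣxΣy = 11887.82 − 11513.7 = 374.12
nΣx² − (Σx)² = 2506.35 − 2450.25 = 56.1; nΣy² − (Σy)² = 56767.62 − 54102.76 = 2664.86
r = 374.12 / √(56.1 × 2664.86) = 374.12 / 386.6505 ≈ 0.9676

0.9676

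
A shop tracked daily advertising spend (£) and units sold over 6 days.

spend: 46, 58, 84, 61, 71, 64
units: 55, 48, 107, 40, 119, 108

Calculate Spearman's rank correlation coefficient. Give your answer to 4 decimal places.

Rank spend: 1, 2, 6, 3, 5, 4
Rank units: 3, 2, 4, 1, 6, 5
d = rank(spend) − rank(units): -2, 0, 2, 2, -1, -1; Σd² = 14
ρ = 1 − 6Σd² / [n(n²−1)] = 1 − 6×14 / (6×35) = 1 − 84/210 ≈ 0.6000

0.6000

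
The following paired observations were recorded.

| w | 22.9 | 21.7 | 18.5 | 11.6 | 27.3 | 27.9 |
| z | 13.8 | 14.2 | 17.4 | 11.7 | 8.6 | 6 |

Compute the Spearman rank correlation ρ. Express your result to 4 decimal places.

-0.6571

Rank w: 4, 3, 2, 1, 5, 6
Rank z: 4, 5, 6, 3, 2, 1
d = rank(w) − rank(z): 0, -2, -4, -2, 3, 5; Σd² = 58
ρ = 1 − 6Σd² / [n(n²−1)] = 1 − 6×58 / (6×35) = 1 − 348/210 ≈ -0.6571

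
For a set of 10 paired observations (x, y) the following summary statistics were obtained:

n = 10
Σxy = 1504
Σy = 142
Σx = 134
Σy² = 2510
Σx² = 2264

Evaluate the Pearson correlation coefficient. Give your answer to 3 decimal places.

r = (nΣxy − ΣxΣy) / √[(nΣx² − (Σx)²)(nΣy² − (Σy)²)]
Numerator: 10×1504 − 134×142 = -3988
Denominator: √[(22640 − 17956)(25100 − 20164)] = √[4684 × 4936] = 4808.3494
r = -3988 / 4808.3494 ≈ -0.829

-0.829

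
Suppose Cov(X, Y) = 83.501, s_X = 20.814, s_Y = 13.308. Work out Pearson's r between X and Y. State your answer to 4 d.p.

r = Cov(X,Y) / (s_X · s_Y) = 83.501 / (20.814 × 13.308)
  = 83.501 / 276.9927 ≈ 0.3015

0.3015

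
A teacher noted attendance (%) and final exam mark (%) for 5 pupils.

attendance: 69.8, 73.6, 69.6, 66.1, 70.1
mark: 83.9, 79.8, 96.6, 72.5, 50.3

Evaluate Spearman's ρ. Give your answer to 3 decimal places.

-0.200

Rank attendance: 3, 5, 2, 1, 4
Rank mark: 4, 3, 5, 2, 1
d = rank(attendance) − rank(mark): -1, 2, -3, -1, 3; Σd² = 24
ρ = 1 − 6Σd² / [n(n²−1)] = 1 − 6×24 / (5×24) = 1 − 144/120 ≈ -0.200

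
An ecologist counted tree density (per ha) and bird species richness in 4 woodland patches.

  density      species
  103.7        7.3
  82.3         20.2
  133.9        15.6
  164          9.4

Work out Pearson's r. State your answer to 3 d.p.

n = 4, Σx = 483.9, Σy = 52.5, Σx² = 62352.19, Σy² = 793.05, Σxy = 6049.91
nΣxy − ΣxΣy = 24199.64 − 25404.75 = -1205.11
nΣx² − (Σx)² = 249408.76 − 234159.21 = 15249.55; nΣy² − (Σy)² = 3172.2 − 2756.25 = 415.95
r = -1205.11 / √(15249.55 × 415.95) = -1205.11 / 2518.5413 ≈ -0.478

-0.478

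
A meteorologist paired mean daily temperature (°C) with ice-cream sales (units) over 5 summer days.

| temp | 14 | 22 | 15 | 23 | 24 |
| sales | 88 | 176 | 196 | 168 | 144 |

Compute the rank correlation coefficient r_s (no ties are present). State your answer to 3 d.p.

0.000

Rank temp: 1, 3, 2, 4, 5
Rank sales: 1, 4, 5, 3, 2
d = rank(temp) − rank(sales): 0, -1, -3, 1, 3; Σd² = 20
ρ = 1 − 6Σd² / [n(n²−1)] = 1 − 6×20 / (5×24) = 1 − 120/120 ≈ 0.000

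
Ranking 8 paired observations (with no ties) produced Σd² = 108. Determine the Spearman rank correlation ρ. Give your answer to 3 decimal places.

-0.286

ρ = 1 − 6Σd² / [n(n²−1)] = 1 − 6×108 / (8×63)
  = 1 − 648/504 = 1 − 1.2857 ≈ -0.286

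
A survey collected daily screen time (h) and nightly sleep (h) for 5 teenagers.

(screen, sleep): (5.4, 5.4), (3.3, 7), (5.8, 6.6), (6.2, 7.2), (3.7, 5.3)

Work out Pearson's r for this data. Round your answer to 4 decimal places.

n = 5, Σx = 24.4, Σy = 31.5, Σx² = 125.82, Σy² = 201.65, Σxy = 154.79
nΣxy − ΣxΣy = 773.95 − 768.6 = 5.35
nΣx² − (Σx)² = 629.1 − 595.36 = 33.74; nΣy² − (Σy)² = 1008.25 − 992.25 = 16
r = 5.35 / √(33.74 × 16) = 5.35 / 23.2345 ≈ 0.2303

0.2303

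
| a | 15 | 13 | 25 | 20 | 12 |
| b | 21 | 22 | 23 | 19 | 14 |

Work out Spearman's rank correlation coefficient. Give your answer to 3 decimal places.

0.600

Rank a: 3, 2, 5, 4, 1
Rank b: 3, 4, 5, 2, 1
d = rank(a) − rank(b): 0, -2, 0, 2, 0; Σd² = 8
ρ = 1 − 6Σd² / [n(n²−1)] = 1 − 6×8 / (5×24) = 1 − 48/120 ≈ 0.600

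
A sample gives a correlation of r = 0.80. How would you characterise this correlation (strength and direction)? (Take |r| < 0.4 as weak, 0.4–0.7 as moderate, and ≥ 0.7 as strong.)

strong positive

r = 0.80 > 0 so the relationship is positive.
|r| = 0.80, which falls in the strong range.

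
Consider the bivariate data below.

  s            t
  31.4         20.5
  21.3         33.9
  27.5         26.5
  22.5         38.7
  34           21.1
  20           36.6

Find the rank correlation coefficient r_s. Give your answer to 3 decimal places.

Rank s: 5, 2, 4, 3, 6, 1
Rank t: 1, 4, 3, 6, 2, 5
d = rank(s) − rank(t): 4, -2, 1, -3, 4, -4; Σd² = 62
ρ = 1 − 6Σd² / [n(n²−1)] = 1 − 6×62 / (6×35) = 1 − 372/210 ≈ -0.771

-0.771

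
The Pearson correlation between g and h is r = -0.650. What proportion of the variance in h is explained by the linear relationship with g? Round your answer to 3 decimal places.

r² = (-0.650)² = 0.423

0.423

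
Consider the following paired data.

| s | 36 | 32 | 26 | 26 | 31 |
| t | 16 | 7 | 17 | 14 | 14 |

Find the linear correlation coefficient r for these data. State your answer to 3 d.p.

n = 5, Σs = 151, Σt = 68, Σs² = 4633, Σt² = 986, Σst = 2040
nΣst − ΣsΣt = 10200 − 10268 = -68
nΣs² − (Σs)² = 23165 − 22801 = 364; nΣt² − (Σt)² = 4930 − 4624 = 306
r = -68 / √(364 × 306) = -68 / 333.7424 ≈ -0.204

-0.204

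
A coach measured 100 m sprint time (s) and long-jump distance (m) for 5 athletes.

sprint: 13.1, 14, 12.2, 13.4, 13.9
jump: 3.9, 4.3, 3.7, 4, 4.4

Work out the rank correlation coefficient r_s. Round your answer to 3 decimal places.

Rank sprint: 2, 5, 1, 3, 4
Rank jump: 2, 4, 1, 3, 5
d = rank(sprint) − rank(jump): 0, 1, 0, 0, -1; Σd² = 2
ρ = 1 − 6Σd² / [n(n²−1)] = 1 − 6×2 / (5×24) = 1 − 12/120 ≈ 0.900

0.900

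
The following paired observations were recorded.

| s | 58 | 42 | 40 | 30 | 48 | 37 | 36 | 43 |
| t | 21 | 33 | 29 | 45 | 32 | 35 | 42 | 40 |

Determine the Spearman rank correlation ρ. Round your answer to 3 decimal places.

Rank s: 8, 5, 4, 1, 7, 3, 2, 6
Rank t: 1, 4, 2, 8, 3, 5, 7, 6
d = rank(s) − rank(t): 7, 1, 2, -7, 4, -2, -5, 0; Σd² = 148
ρ = 1 − 6Σd² / [n(n²−1)] = 1 − 6×148 / (8×63) = 1 − 888/504 ≈ -0.762

-0.762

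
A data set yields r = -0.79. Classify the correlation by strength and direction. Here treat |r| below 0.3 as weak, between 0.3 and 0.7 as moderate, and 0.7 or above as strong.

strong negative

r = -0.79 < 0 so the relationship is negative.
|r| = 0.79, which falls in the strong range.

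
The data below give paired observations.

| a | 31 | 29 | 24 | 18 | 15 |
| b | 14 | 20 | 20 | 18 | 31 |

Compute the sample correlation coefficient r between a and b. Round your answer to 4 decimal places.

n = 5, Σa = 117, Σb = 103, Σa² = 2927, Σb² = 2281, Σab = 2283
nΣab − ΣaΣb = 11415 − 12051 = -636
nΣa² − (Σa)² = 14635 − 13689 = 946; nΣb² − (Σb)² = 11405 − 10609 = 796
r = -636 / √(946 × 796) = -636 / 867.7649 ≈ -0.7329

-0.7329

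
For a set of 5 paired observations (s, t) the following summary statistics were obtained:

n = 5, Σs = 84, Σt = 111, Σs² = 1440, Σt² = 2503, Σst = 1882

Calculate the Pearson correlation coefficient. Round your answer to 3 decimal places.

0.515

r = (nΣst − ΣsΣt) / √[(nΣs² − (Σs)²)(nΣt² − (Σt)²)]
Numerator: 5×1882 − 84×111 = 86
Denominator: √[(7200 − 7056)(12515 − 12321)] = √[144 × 194] = 167.1407
r = 86 / 167.1407 ≈ 0.515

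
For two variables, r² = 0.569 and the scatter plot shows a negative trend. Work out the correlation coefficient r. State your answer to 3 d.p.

-0.754

|r| = √0.569 = 0.754
The association is negative, so r = −0.754.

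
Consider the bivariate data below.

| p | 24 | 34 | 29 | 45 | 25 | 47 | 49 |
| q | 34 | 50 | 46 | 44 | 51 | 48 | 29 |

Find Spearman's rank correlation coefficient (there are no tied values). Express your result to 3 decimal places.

-0.286

Rank p: 1, 4, 3, 5, 2, 6, 7
Rank q: 2, 6, 4, 3, 7, 5, 1
d = rank(p) − rank(q): -1, -2, -1, 2, -5, 1, 6; Σd² = 72
ρ = 1 − 6Σd² / [n(n²−1)] = 1 − 6×72 / (7×48) = 1 − 432/336 ≈ -0.286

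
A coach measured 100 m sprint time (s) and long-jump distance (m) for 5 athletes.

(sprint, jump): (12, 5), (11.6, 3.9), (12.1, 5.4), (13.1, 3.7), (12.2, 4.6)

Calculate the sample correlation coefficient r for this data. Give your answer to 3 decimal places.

n = 5, Σx = 61, Σy = 22.6, Σx² = 745.42, Σy² = 104.22, Σxy = 275.17
nΣxy − ΣxΣy = 1375.85 − 1378.6 = -2.75
nΣx² − (Σx)² = 3727.1 − 3721 = 6.1; nΣy² − (Σy)² = 521.1 − 510.76 = 10.34
r = -2.75 / √(6.1 × 10.34) = -2.75 / 7.9419 ≈ -0.346

-0.346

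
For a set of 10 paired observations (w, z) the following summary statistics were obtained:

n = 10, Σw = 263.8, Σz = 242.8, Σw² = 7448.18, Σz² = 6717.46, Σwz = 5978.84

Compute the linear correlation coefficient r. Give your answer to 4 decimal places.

-0.6721

r = (nΣwz − ΣwΣz) / √[(nΣw² − (Σw)²)(nΣz² − (Σz)²)]
Numerator: 10×5978.84 − 263.8×242.8 = -4262.24
Denominator: √[(74481.8 − 69590.44)(67174.6 − 58951.84)] = √[4891.36 × 8222.76] = 6341.9618
r = -4262.24 / 6341.9618 ≈ -0.6721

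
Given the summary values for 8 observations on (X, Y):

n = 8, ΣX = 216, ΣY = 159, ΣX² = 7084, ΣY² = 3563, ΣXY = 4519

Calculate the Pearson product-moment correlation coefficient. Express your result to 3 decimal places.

0.318

r = (nΣXY − ΣXΣY) / √[(nΣX² − (ΣX)²)(nΣY² − (ΣY)²)]
Numerator: 8×4519 − 216×159 = 1808
Denominator: √[(56672 − 46656)(28504 − 25281)] = √[10016 × 3223] = 5681.6871
r = 1808 / 5681.6871 ≈ 0.318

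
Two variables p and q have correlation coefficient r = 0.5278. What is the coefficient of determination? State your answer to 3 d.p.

r² = (0.5278)² = 0.279

0.279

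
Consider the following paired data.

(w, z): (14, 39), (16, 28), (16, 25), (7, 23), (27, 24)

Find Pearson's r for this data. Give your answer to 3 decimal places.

-0.112

n = 5, Σw = 80, Σz = 139, Σw² = 1486, Σz² = 4035, Σwz = 2203
nΣwz − ΣwΣz = 11015 − 11120 = -105
nΣw² − (Σw)² = 7430 − 6400 = 1030; nΣz² − (Σz)² = 20175 − 19321 = 854
r = -105 / √(1030 × 854) = -105 / 937.8806 ≈ -0.112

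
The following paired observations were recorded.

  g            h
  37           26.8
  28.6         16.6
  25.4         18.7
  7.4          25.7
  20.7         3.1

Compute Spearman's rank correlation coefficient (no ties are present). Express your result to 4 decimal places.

Rank g: 5, 4, 3, 1, 2
Rank h: 5, 2, 3, 4, 1
d = rank(g) − rank(h): 0, 2, 0, -3, 1; Σd² = 14
ρ = 1 − 6Σd² / [n(n²−1)] = 1 − 6×14 / (5×24) = 1 − 84/120 ≈ 0.3000

0.3000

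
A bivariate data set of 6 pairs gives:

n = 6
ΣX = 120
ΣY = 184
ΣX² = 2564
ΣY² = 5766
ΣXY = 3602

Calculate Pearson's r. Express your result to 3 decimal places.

r = (nΣXY − ΣXΣY) / √[(nΣX² − (ΣX)²)(nΣY² − (ΣY)²)]
Numerator: 6×3602 − 120×184 = -468
Denominator: √[(15384 − 14400)(34596 − 33856)] = √[984 × 740] = 853.3229
r = -468 / 853.3229 ≈ -0.548

-0.548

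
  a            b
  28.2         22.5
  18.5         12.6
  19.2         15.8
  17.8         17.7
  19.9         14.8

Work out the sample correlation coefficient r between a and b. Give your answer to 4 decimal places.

0.8254

n = 5, Σa = 103.6, Σb = 83.4, Σa² = 2218.98, Σb² = 1446.98, Σab = 1780.54
nΣab − ΣaΣb = 8902.7 − 8640.24 = 262.46
nΣa² − (Σa)² = 11094.9 − 10732.96 = 361.94; nΣb² − (Σb)² = 7234.9 − 6955.56 = 279.34
r = 262.46 / √(361.94 × 279.34) = 262.46 / 317.9691 ≈ 0.8254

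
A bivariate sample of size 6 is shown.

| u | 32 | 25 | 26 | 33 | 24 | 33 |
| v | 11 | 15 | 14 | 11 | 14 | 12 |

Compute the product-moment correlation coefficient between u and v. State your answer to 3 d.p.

-0.931

n = 6, Σu = 173, Σv = 77, Σu² = 5079, Σv² = 1003, Σuv = 2186
nΣuv − ΣuΣv = 13116 − 13321 = -205
nΣu² − (Σu)² = 30474 − 29929 = 545; nΣv² − (Σv)² = 6018 − 5929 = 89
r = -205 / √(545 × 89) = -205 / 220.2385 ≈ -0.931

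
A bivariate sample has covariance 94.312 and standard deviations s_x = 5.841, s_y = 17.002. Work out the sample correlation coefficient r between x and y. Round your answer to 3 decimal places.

0.950

r = Cov(x,y) / (s_x · s_y) = 94.312 / (5.841 × 17.002)
  = 94.312 / 99.3087 ≈ 0.950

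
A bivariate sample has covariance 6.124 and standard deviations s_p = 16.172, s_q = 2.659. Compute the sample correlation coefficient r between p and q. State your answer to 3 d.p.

r = Cov(p,q) / (s_p · s_q) = 6.124 / (16.172 × 2.659)
  = 6.124 / 43.0013 ≈ 0.142

0.142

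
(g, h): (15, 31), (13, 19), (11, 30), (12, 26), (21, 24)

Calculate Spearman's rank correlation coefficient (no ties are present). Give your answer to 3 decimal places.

Rank g: 4, 3, 1, 2, 5
Rank h: 5, 1, 4, 3, 2
d = rank(g) − rank(h): -1, 2, -3, -1, 3; Σd² = 24
ρ = 1 − 6Σd² / [n(n²−1)] = 1 − 6×24 / (5×24) = 1 − 144/120 ≈ -0.200

-0.200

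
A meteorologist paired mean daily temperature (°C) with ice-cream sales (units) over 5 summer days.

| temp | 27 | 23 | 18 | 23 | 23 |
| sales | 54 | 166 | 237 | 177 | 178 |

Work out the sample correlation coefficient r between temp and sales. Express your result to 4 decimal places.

n = 5, Σx = 114, Σy = 812, Σx² = 2640, Σy² = 149654, Σxy = 17707
nΣxy − ΣxΣy = 88535 − 92568 = -4033
nΣx² − (Σx)² = 13200 − 12996 = 204; nΣy² − (Σy)² = 748270 − 659344 = 88926
r = -4033 / √(204 × 88926) = -4033 / 4259.2140 ≈ -0.9469

-0.9469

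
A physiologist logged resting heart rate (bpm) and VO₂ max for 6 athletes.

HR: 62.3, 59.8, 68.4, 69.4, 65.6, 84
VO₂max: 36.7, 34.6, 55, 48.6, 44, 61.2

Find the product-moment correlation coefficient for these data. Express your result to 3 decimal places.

0.908

n = 6, Σx = 409.5, Σy = 280.1, Σx² = 28311.61, Σy² = 13612.45, Σxy = 19517.53
nΣxy − ΣxΣy = 117105.18 − 114700.95 = 2404.23
nΣx² − (Σx)² = 169869.66 − 167690.25 = 2179.41; nΣy² − (Σy)² = 81674.7 − 78456.01 = 3218.69
r = 2404.23 / √(2179.41 × 3218.69) = 2404.23 / 2648.5553 ≈ 0.908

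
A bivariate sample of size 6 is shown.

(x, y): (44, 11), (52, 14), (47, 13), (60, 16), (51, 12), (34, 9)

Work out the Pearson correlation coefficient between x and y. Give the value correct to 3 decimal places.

0.951

n = 6, Σx = 288, Σy = 75, Σx² = 14206, Σy² = 967, Σxy = 3701
nΣxy − ΣxΣy = 22206 − 21600 = 606
nΣx² − (Σx)² = 85236 − 82944 = 2292; nΣy² − (Σy)² = 5802 − 5625 = 177
r = 606 / √(2292 × 177) = 606 / 636.9333 ≈ 0.951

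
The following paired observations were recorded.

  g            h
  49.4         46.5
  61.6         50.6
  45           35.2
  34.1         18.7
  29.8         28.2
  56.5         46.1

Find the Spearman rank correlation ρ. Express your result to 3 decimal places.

0.886

Rank g: 4, 6, 3, 2, 1, 5
Rank h: 5, 6, 3, 1, 2, 4
d = rank(g) − rank(h): -1, 0, 0, 1, -1, 1; Σd² = 4
ρ = 1 − 6Σd² / [n(n²−1)] = 1 − 6×4 / (6×35) = 1 − 24/210 ≈ 0.886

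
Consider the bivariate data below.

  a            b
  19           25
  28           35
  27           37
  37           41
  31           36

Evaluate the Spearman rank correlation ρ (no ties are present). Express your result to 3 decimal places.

0.700

Rank a: 1, 3, 2, 5, 4
Rank b: 1, 2, 4, 5, 3
d = rank(a) − rank(b): 0, 1, -2, 0, 1; Σd² = 6
ρ = 1 − 6Σd² / [n(n²−1)] = 1 − 6×6 / (5×24) = 1 − 36/120 ≈ 0.700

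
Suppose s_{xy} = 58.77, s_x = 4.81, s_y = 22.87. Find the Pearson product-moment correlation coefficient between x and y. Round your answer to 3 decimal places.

r = Cov(x,y) / (s_x · s_y) = 58.77 / (4.81 × 22.87)
  = 58.77 / 110.0047 ≈ 0.534

0.534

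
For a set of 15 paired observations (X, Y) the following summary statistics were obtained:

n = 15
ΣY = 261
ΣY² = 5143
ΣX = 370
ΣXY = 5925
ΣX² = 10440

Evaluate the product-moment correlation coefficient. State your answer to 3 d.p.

r = (nΣXY − ΣXΣY) / √[(nΣX² − (ΣX)²)(nΣY² − (ΣY)²)]
Numerator: 15×5925 − 370×261 = -7695
Denominator: √[(156600 − 136900)(77145 − 68121)] = √[19700 × 9024] = 13333.1467
r = -7695 / 13333.1467 ≈ -0.577

-0.577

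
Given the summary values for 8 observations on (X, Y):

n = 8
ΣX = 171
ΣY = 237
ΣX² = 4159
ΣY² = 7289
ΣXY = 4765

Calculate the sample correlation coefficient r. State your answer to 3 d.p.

-0.819

r = (nΣXY − ΣXΣY) / √[(nΣX² − (ΣX)²)(nΣY² − (ΣY)²)]
Numerator: 8×4765 − 171×237 = -2407
Denominator: √[(33272 − 29241)(58312 − 56169)] = √[4031 × 2143] = 2939.1211
r = -2407 / 2939.1211 ≈ -0.819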